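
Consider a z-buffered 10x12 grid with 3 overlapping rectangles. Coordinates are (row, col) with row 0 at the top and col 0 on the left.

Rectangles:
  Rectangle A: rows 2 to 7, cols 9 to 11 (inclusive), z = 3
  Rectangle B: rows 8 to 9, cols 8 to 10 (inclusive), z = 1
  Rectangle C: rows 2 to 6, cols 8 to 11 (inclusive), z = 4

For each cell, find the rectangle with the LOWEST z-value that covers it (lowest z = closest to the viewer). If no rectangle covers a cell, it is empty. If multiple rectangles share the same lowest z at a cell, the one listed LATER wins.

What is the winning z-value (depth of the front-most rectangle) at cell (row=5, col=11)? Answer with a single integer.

Check cell (5,11):
  A: rows 2-7 cols 9-11 z=3 -> covers; best now A (z=3)
  B: rows 8-9 cols 8-10 -> outside (row miss)
  C: rows 2-6 cols 8-11 z=4 -> covers; best now A (z=3)
Winner: A at z=3

Answer: 3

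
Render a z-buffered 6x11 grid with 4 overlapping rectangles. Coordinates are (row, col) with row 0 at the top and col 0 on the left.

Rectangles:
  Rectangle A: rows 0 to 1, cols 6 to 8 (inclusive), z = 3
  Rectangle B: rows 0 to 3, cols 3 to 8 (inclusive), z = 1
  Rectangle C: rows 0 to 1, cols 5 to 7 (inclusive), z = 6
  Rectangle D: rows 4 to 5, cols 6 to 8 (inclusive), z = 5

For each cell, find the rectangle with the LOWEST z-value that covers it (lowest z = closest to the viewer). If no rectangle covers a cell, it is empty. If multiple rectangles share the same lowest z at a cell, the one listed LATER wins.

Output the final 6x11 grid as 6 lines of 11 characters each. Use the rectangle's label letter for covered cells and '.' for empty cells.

...BBBBBB..
...BBBBBB..
...BBBBBB..
...BBBBBB..
......DDD..
......DDD..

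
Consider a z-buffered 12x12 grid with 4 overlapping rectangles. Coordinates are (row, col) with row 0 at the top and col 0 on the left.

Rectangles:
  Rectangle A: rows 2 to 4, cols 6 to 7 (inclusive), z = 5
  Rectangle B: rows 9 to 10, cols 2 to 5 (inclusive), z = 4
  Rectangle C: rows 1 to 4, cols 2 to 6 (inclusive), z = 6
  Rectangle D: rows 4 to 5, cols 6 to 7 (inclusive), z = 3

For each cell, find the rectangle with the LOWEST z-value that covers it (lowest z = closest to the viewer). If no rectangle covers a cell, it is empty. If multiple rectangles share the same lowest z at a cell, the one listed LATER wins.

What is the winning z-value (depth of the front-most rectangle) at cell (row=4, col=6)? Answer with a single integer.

Check cell (4,6):
  A: rows 2-4 cols 6-7 z=5 -> covers; best now A (z=5)
  B: rows 9-10 cols 2-5 -> outside (row miss)
  C: rows 1-4 cols 2-6 z=6 -> covers; best now A (z=5)
  D: rows 4-5 cols 6-7 z=3 -> covers; best now D (z=3)
Winner: D at z=3

Answer: 3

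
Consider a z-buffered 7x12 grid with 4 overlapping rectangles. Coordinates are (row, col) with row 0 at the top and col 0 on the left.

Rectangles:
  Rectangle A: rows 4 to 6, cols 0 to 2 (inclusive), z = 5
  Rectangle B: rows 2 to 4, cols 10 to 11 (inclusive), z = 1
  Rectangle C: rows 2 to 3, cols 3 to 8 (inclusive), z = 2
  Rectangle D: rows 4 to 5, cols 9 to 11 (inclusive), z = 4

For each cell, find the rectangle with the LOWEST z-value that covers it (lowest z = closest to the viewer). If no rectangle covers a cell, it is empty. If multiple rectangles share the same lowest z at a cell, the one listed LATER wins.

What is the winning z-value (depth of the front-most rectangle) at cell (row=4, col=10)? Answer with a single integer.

Check cell (4,10):
  A: rows 4-6 cols 0-2 -> outside (col miss)
  B: rows 2-4 cols 10-11 z=1 -> covers; best now B (z=1)
  C: rows 2-3 cols 3-8 -> outside (row miss)
  D: rows 4-5 cols 9-11 z=4 -> covers; best now B (z=1)
Winner: B at z=1

Answer: 1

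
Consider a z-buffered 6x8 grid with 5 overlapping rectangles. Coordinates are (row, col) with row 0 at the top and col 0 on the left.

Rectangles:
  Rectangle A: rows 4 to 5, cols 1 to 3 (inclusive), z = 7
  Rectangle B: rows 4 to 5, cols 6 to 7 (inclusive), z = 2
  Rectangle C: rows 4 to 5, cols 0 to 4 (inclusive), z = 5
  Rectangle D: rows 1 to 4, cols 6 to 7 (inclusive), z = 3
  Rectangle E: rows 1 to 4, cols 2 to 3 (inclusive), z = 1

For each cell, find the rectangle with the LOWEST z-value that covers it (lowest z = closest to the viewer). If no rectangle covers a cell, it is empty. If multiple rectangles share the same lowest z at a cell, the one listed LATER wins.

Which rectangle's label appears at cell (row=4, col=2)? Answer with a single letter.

Answer: E

Derivation:
Check cell (4,2):
  A: rows 4-5 cols 1-3 z=7 -> covers; best now A (z=7)
  B: rows 4-5 cols 6-7 -> outside (col miss)
  C: rows 4-5 cols 0-4 z=5 -> covers; best now C (z=5)
  D: rows 1-4 cols 6-7 -> outside (col miss)
  E: rows 1-4 cols 2-3 z=1 -> covers; best now E (z=1)
Winner: E at z=1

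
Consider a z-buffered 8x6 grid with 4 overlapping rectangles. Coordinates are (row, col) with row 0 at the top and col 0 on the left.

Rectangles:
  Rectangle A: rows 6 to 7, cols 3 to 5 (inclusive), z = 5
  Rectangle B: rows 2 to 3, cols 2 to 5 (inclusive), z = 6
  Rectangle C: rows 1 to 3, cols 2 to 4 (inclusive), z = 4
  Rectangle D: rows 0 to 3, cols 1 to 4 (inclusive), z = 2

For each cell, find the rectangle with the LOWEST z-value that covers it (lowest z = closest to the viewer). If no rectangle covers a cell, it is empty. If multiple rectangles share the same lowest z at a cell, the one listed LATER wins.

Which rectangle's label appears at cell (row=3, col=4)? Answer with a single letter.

Check cell (3,4):
  A: rows 6-7 cols 3-5 -> outside (row miss)
  B: rows 2-3 cols 2-5 z=6 -> covers; best now B (z=6)
  C: rows 1-3 cols 2-4 z=4 -> covers; best now C (z=4)
  D: rows 0-3 cols 1-4 z=2 -> covers; best now D (z=2)
Winner: D at z=2

Answer: D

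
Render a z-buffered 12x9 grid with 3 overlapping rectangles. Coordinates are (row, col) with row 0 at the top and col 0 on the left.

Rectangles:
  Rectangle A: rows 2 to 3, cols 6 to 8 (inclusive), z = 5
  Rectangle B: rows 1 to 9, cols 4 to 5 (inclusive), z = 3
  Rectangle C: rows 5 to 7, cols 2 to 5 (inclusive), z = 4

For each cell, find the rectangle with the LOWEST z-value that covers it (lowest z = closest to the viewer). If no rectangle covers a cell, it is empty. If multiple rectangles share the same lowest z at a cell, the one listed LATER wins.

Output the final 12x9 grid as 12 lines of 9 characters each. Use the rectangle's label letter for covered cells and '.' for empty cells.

.........
....BB...
....BBAAA
....BBAAA
....BB...
..CCBB...
..CCBB...
..CCBB...
....BB...
....BB...
.........
.........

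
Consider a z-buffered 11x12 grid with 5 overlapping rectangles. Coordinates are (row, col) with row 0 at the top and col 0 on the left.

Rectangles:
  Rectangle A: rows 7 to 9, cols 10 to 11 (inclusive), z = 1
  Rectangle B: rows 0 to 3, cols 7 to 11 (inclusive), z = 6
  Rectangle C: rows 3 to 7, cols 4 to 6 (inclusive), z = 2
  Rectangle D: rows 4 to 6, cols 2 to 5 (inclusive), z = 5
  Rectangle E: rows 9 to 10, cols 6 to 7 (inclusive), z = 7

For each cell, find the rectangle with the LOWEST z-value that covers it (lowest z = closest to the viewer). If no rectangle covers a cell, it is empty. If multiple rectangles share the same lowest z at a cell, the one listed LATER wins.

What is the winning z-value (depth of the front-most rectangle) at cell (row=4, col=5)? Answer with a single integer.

Answer: 2

Derivation:
Check cell (4,5):
  A: rows 7-9 cols 10-11 -> outside (row miss)
  B: rows 0-3 cols 7-11 -> outside (row miss)
  C: rows 3-7 cols 4-6 z=2 -> covers; best now C (z=2)
  D: rows 4-6 cols 2-5 z=5 -> covers; best now C (z=2)
  E: rows 9-10 cols 6-7 -> outside (row miss)
Winner: C at z=2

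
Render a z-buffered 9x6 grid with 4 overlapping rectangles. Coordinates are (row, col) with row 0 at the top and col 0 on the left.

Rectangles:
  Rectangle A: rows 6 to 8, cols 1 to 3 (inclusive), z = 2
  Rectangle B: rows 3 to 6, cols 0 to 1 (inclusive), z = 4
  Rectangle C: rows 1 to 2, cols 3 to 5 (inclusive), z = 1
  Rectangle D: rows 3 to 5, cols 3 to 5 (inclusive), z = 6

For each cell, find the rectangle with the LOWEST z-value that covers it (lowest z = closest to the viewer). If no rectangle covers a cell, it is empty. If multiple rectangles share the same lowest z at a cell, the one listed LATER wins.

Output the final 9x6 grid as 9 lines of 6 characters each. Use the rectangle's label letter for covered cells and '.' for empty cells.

......
...CCC
...CCC
BB.DDD
BB.DDD
BB.DDD
BAAA..
.AAA..
.AAA..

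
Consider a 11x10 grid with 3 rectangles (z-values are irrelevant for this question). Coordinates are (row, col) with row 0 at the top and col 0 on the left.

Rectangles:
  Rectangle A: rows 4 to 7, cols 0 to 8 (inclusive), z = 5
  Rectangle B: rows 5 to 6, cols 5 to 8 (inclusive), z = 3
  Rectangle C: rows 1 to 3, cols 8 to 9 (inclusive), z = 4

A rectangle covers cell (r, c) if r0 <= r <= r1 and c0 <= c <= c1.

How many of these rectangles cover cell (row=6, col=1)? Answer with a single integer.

Check cell (6,1):
  A: rows 4-7 cols 0-8 -> covers
  B: rows 5-6 cols 5-8 -> outside (col miss)
  C: rows 1-3 cols 8-9 -> outside (row miss)
Count covering = 1

Answer: 1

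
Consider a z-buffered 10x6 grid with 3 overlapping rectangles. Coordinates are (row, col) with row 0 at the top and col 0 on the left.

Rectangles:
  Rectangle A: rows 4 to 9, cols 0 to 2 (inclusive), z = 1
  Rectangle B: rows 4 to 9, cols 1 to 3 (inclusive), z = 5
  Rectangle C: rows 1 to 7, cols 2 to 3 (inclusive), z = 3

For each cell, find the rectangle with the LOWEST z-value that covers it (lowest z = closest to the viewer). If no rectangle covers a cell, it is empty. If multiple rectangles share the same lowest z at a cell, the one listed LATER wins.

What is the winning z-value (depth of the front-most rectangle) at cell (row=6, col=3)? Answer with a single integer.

Answer: 3

Derivation:
Check cell (6,3):
  A: rows 4-9 cols 0-2 -> outside (col miss)
  B: rows 4-9 cols 1-3 z=5 -> covers; best now B (z=5)
  C: rows 1-7 cols 2-3 z=3 -> covers; best now C (z=3)
Winner: C at z=3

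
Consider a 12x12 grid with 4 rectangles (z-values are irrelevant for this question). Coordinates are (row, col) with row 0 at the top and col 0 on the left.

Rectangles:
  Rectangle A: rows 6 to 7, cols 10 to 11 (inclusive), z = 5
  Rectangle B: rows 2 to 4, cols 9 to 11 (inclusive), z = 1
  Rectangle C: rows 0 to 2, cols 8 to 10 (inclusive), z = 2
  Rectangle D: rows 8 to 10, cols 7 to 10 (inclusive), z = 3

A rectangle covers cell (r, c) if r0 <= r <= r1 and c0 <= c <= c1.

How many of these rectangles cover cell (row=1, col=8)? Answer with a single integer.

Check cell (1,8):
  A: rows 6-7 cols 10-11 -> outside (row miss)
  B: rows 2-4 cols 9-11 -> outside (row miss)
  C: rows 0-2 cols 8-10 -> covers
  D: rows 8-10 cols 7-10 -> outside (row miss)
Count covering = 1

Answer: 1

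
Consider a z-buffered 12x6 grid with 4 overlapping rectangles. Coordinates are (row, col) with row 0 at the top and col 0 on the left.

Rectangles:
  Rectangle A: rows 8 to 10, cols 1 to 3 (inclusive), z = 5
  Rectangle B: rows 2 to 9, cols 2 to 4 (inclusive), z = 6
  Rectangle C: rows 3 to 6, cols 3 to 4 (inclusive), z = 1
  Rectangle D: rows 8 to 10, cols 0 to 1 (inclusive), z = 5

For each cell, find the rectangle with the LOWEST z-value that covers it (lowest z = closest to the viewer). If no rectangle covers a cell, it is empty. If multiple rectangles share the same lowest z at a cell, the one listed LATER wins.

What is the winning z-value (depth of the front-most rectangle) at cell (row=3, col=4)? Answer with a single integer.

Check cell (3,4):
  A: rows 8-10 cols 1-3 -> outside (row miss)
  B: rows 2-9 cols 2-4 z=6 -> covers; best now B (z=6)
  C: rows 3-6 cols 3-4 z=1 -> covers; best now C (z=1)
  D: rows 8-10 cols 0-1 -> outside (row miss)
Winner: C at z=1

Answer: 1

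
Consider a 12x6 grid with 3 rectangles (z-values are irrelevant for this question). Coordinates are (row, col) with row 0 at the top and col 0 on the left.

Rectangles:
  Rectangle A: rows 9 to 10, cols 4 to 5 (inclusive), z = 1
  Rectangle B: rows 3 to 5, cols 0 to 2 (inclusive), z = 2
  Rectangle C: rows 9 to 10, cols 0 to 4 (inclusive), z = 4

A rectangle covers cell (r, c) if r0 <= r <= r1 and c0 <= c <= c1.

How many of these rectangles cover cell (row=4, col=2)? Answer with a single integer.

Answer: 1

Derivation:
Check cell (4,2):
  A: rows 9-10 cols 4-5 -> outside (row miss)
  B: rows 3-5 cols 0-2 -> covers
  C: rows 9-10 cols 0-4 -> outside (row miss)
Count covering = 1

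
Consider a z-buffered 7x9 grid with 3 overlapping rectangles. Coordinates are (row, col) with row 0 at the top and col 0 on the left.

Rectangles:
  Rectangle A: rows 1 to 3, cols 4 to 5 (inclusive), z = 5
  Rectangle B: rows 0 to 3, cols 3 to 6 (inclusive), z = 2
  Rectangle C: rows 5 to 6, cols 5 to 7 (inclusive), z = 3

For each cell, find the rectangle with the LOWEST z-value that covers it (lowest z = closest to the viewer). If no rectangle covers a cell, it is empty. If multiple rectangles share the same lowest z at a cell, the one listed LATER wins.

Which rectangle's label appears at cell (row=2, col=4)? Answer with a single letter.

Answer: B

Derivation:
Check cell (2,4):
  A: rows 1-3 cols 4-5 z=5 -> covers; best now A (z=5)
  B: rows 0-3 cols 3-6 z=2 -> covers; best now B (z=2)
  C: rows 5-6 cols 5-7 -> outside (row miss)
Winner: B at z=2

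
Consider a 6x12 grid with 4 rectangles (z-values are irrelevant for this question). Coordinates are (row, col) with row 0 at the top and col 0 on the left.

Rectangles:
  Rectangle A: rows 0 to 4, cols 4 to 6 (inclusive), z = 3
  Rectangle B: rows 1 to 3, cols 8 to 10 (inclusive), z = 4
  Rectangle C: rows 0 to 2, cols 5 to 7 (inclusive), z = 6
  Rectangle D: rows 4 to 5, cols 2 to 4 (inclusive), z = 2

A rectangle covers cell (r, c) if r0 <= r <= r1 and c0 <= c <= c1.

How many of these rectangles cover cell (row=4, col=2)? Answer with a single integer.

Check cell (4,2):
  A: rows 0-4 cols 4-6 -> outside (col miss)
  B: rows 1-3 cols 8-10 -> outside (row miss)
  C: rows 0-2 cols 5-7 -> outside (row miss)
  D: rows 4-5 cols 2-4 -> covers
Count covering = 1

Answer: 1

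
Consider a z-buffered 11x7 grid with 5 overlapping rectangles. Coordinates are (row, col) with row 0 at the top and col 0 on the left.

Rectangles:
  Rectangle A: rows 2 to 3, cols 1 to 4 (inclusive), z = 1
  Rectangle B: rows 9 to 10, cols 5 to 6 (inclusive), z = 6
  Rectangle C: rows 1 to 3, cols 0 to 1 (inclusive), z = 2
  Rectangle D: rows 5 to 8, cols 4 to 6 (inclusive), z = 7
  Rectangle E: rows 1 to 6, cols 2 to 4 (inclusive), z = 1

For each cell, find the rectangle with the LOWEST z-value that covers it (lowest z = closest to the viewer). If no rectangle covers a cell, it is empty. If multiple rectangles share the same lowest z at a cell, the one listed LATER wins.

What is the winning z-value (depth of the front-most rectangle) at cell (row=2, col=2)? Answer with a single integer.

Check cell (2,2):
  A: rows 2-3 cols 1-4 z=1 -> covers; best now A (z=1)
  B: rows 9-10 cols 5-6 -> outside (row miss)
  C: rows 1-3 cols 0-1 -> outside (col miss)
  D: rows 5-8 cols 4-6 -> outside (row miss)
  E: rows 1-6 cols 2-4 z=1 -> covers; best now E (z=1)
Winner: E at z=1

Answer: 1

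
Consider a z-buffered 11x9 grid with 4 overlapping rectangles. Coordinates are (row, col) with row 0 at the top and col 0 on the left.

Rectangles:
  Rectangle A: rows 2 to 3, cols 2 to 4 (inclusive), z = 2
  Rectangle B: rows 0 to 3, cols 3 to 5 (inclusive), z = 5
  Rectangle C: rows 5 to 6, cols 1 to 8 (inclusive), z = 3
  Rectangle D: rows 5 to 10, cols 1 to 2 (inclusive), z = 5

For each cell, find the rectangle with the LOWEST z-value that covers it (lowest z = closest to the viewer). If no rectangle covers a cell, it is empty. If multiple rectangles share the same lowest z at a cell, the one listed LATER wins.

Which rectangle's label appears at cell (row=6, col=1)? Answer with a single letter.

Answer: C

Derivation:
Check cell (6,1):
  A: rows 2-3 cols 2-4 -> outside (row miss)
  B: rows 0-3 cols 3-5 -> outside (row miss)
  C: rows 5-6 cols 1-8 z=3 -> covers; best now C (z=3)
  D: rows 5-10 cols 1-2 z=5 -> covers; best now C (z=3)
Winner: C at z=3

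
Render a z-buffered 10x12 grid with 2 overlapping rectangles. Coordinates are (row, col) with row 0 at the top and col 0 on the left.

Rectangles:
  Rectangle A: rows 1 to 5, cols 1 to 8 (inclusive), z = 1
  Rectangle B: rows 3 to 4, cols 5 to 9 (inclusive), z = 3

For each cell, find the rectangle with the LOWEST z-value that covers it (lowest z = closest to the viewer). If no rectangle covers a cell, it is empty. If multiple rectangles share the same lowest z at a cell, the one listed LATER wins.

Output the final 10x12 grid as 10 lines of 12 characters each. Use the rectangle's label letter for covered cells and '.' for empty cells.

............
.AAAAAAAA...
.AAAAAAAA...
.AAAAAAAAB..
.AAAAAAAAB..
.AAAAAAAA...
............
............
............
............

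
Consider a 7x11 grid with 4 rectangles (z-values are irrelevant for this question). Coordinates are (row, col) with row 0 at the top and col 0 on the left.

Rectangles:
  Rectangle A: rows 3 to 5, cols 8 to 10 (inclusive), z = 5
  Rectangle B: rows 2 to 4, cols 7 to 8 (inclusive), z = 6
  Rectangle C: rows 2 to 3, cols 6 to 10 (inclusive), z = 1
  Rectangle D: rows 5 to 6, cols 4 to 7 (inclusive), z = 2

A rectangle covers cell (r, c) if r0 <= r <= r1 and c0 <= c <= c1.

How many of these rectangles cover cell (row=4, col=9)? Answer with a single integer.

Check cell (4,9):
  A: rows 3-5 cols 8-10 -> covers
  B: rows 2-4 cols 7-8 -> outside (col miss)
  C: rows 2-3 cols 6-10 -> outside (row miss)
  D: rows 5-6 cols 4-7 -> outside (row miss)
Count covering = 1

Answer: 1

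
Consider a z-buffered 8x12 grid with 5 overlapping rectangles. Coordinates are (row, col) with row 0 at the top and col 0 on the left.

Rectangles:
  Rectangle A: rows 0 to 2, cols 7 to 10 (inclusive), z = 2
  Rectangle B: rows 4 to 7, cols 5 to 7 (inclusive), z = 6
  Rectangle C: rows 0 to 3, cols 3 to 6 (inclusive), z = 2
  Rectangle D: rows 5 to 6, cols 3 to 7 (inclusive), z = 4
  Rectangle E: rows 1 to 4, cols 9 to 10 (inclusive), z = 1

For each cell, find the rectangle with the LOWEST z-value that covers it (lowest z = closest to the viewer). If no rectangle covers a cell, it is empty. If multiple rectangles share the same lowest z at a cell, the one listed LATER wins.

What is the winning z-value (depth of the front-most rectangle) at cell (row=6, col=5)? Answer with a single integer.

Answer: 4

Derivation:
Check cell (6,5):
  A: rows 0-2 cols 7-10 -> outside (row miss)
  B: rows 4-7 cols 5-7 z=6 -> covers; best now B (z=6)
  C: rows 0-3 cols 3-6 -> outside (row miss)
  D: rows 5-6 cols 3-7 z=4 -> covers; best now D (z=4)
  E: rows 1-4 cols 9-10 -> outside (row miss)
Winner: D at z=4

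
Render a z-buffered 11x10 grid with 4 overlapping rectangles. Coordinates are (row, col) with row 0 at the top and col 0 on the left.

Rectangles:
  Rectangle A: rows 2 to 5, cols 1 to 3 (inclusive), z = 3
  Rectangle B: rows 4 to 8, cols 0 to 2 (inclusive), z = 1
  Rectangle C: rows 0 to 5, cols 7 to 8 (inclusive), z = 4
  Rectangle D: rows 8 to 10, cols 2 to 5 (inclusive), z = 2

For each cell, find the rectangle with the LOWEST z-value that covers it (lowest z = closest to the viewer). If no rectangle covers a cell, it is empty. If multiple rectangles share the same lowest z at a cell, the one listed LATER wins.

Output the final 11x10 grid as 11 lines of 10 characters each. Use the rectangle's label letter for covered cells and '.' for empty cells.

.......CC.
.......CC.
.AAA...CC.
.AAA...CC.
BBBA...CC.
BBBA...CC.
BBB.......
BBB.......
BBBDDD....
..DDDD....
..DDDD....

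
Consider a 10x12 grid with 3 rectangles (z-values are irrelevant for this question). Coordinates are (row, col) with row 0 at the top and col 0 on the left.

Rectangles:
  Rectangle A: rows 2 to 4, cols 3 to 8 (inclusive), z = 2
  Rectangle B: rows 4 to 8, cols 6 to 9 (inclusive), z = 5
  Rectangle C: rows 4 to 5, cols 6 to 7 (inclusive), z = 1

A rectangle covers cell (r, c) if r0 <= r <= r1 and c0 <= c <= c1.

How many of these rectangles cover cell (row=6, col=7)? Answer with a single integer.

Answer: 1

Derivation:
Check cell (6,7):
  A: rows 2-4 cols 3-8 -> outside (row miss)
  B: rows 4-8 cols 6-9 -> covers
  C: rows 4-5 cols 6-7 -> outside (row miss)
Count covering = 1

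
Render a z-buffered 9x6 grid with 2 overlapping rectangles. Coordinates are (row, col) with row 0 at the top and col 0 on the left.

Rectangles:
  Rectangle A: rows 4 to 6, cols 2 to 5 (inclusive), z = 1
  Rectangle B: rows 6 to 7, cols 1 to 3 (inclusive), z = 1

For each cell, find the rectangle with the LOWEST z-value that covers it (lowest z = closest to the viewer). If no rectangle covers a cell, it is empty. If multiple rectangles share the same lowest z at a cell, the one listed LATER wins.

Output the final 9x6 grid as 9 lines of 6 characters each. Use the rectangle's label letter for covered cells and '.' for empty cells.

......
......
......
......
..AAAA
..AAAA
.BBBAA
.BBB..
......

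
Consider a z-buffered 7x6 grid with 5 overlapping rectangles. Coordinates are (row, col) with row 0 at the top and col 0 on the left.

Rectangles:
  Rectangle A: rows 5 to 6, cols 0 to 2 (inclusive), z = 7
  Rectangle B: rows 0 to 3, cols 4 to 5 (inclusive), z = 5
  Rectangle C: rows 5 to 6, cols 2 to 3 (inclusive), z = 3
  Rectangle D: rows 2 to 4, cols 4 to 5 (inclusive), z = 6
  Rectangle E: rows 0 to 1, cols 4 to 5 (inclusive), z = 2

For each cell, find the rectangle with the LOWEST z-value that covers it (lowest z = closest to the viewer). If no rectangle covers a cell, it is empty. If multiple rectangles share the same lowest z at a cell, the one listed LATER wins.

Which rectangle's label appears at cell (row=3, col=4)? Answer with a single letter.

Answer: B

Derivation:
Check cell (3,4):
  A: rows 5-6 cols 0-2 -> outside (row miss)
  B: rows 0-3 cols 4-5 z=5 -> covers; best now B (z=5)
  C: rows 5-6 cols 2-3 -> outside (row miss)
  D: rows 2-4 cols 4-5 z=6 -> covers; best now B (z=5)
  E: rows 0-1 cols 4-5 -> outside (row miss)
Winner: B at z=5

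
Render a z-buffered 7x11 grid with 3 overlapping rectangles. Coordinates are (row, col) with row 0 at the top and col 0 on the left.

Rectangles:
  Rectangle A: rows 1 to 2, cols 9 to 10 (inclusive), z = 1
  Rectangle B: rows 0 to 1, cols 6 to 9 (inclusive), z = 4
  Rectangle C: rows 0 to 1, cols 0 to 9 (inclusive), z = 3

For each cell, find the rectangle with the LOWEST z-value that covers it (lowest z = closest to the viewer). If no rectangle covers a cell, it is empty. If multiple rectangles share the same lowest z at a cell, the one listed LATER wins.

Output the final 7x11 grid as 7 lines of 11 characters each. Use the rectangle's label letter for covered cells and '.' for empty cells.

CCCCCCCCCC.
CCCCCCCCCAA
.........AA
...........
...........
...........
...........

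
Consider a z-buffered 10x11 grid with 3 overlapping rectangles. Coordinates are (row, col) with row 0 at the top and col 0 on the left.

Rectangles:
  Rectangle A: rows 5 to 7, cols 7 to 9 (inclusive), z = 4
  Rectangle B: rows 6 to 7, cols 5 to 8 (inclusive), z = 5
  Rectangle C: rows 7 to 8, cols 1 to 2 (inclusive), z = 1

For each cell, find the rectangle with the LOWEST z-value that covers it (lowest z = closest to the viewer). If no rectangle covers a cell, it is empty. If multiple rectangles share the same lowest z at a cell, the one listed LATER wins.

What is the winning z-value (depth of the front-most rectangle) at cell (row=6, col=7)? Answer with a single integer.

Check cell (6,7):
  A: rows 5-7 cols 7-9 z=4 -> covers; best now A (z=4)
  B: rows 6-7 cols 5-8 z=5 -> covers; best now A (z=4)
  C: rows 7-8 cols 1-2 -> outside (row miss)
Winner: A at z=4

Answer: 4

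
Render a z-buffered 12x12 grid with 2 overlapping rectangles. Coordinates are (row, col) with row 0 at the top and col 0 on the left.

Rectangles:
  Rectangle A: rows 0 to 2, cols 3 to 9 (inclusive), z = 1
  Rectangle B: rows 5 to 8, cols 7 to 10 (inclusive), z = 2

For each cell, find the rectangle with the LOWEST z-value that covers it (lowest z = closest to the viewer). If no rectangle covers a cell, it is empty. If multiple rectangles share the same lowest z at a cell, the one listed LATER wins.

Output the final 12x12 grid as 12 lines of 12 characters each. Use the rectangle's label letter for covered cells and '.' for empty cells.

...AAAAAAA..
...AAAAAAA..
...AAAAAAA..
............
............
.......BBBB.
.......BBBB.
.......BBBB.
.......BBBB.
............
............
............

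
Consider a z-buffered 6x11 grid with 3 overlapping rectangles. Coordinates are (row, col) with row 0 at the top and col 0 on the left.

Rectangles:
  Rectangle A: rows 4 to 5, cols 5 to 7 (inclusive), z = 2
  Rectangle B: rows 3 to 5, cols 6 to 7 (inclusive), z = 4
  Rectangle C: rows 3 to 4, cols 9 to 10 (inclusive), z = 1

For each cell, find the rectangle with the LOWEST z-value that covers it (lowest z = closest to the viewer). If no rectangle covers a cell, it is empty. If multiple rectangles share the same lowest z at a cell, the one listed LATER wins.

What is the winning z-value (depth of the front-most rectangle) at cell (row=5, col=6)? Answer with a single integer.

Check cell (5,6):
  A: rows 4-5 cols 5-7 z=2 -> covers; best now A (z=2)
  B: rows 3-5 cols 6-7 z=4 -> covers; best now A (z=2)
  C: rows 3-4 cols 9-10 -> outside (row miss)
Winner: A at z=2

Answer: 2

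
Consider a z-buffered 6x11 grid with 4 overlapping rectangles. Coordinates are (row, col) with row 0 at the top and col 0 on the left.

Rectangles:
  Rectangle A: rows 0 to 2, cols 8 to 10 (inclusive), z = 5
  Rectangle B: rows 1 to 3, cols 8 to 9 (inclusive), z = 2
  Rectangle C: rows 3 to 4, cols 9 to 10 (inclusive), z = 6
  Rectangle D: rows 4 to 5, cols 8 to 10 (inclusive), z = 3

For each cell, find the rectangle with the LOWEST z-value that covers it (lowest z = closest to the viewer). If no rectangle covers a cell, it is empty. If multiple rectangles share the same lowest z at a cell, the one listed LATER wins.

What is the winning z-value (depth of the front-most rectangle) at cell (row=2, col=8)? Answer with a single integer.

Answer: 2

Derivation:
Check cell (2,8):
  A: rows 0-2 cols 8-10 z=5 -> covers; best now A (z=5)
  B: rows 1-3 cols 8-9 z=2 -> covers; best now B (z=2)
  C: rows 3-4 cols 9-10 -> outside (row miss)
  D: rows 4-5 cols 8-10 -> outside (row miss)
Winner: B at z=2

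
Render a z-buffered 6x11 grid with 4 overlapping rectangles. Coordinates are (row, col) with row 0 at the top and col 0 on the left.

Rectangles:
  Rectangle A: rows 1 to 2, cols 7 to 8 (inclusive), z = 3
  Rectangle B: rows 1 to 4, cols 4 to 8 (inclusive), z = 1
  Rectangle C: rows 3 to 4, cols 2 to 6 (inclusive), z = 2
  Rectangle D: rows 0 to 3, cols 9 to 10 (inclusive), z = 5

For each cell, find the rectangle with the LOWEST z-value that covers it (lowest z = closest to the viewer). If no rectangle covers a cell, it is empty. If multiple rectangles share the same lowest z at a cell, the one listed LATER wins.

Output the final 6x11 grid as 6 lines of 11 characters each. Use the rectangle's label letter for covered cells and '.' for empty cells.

.........DD
....BBBBBDD
....BBBBBDD
..CCBBBBBDD
..CCBBBBB..
...........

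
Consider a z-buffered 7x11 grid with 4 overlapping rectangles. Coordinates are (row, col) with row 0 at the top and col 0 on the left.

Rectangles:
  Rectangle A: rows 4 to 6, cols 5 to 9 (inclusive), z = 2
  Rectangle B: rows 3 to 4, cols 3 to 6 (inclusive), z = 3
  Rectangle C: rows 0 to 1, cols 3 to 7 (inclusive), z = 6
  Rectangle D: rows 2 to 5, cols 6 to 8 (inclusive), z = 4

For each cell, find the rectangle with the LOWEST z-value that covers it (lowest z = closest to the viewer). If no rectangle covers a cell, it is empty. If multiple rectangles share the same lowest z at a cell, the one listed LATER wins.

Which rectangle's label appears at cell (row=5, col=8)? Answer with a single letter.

Answer: A

Derivation:
Check cell (5,8):
  A: rows 4-6 cols 5-9 z=2 -> covers; best now A (z=2)
  B: rows 3-4 cols 3-6 -> outside (row miss)
  C: rows 0-1 cols 3-7 -> outside (row miss)
  D: rows 2-5 cols 6-8 z=4 -> covers; best now A (z=2)
Winner: A at z=2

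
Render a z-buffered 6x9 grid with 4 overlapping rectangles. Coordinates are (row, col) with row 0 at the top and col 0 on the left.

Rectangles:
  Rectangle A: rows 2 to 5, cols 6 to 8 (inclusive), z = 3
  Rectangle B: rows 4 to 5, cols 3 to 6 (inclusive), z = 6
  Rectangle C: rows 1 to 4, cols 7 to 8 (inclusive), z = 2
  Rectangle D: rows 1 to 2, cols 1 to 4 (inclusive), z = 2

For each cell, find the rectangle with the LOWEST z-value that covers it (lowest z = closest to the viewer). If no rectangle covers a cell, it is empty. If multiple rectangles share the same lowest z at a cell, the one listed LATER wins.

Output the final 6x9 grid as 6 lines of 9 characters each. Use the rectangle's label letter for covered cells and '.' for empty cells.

.........
.DDDD..CC
.DDDD.ACC
......ACC
...BBBACC
...BBBAAA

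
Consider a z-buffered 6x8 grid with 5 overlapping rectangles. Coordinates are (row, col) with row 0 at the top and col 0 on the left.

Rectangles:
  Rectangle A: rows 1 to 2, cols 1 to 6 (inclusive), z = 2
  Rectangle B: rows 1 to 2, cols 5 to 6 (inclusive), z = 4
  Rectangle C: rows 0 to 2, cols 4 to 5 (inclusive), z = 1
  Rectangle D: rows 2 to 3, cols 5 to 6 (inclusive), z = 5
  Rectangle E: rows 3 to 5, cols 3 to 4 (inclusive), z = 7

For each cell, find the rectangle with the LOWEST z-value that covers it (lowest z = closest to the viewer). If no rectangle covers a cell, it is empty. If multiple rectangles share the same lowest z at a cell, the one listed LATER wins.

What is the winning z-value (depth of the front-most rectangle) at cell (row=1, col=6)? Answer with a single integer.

Check cell (1,6):
  A: rows 1-2 cols 1-6 z=2 -> covers; best now A (z=2)
  B: rows 1-2 cols 5-6 z=4 -> covers; best now A (z=2)
  C: rows 0-2 cols 4-5 -> outside (col miss)
  D: rows 2-3 cols 5-6 -> outside (row miss)
  E: rows 3-5 cols 3-4 -> outside (row miss)
Winner: A at z=2

Answer: 2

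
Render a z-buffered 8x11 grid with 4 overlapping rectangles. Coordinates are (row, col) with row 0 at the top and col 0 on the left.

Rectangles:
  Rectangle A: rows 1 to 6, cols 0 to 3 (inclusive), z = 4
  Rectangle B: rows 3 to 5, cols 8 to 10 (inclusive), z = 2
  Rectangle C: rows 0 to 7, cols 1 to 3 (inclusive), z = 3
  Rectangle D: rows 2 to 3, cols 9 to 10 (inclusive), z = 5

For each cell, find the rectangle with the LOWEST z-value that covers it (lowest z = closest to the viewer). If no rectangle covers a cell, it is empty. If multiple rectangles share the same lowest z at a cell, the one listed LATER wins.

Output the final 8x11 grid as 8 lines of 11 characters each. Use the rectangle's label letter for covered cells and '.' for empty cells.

.CCC.......
ACCC.......
ACCC.....DD
ACCC....BBB
ACCC....BBB
ACCC....BBB
ACCC.......
.CCC.......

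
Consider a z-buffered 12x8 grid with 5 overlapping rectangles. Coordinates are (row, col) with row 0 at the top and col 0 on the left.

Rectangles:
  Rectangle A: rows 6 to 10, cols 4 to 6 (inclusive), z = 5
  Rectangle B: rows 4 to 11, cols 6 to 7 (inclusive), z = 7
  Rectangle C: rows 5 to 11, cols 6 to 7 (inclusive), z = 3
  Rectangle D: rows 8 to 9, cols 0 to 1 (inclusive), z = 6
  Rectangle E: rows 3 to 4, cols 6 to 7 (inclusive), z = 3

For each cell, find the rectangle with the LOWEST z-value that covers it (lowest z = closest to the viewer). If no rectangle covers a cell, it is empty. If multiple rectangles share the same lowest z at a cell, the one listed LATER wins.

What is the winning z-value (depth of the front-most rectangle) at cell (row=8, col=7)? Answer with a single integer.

Check cell (8,7):
  A: rows 6-10 cols 4-6 -> outside (col miss)
  B: rows 4-11 cols 6-7 z=7 -> covers; best now B (z=7)
  C: rows 5-11 cols 6-7 z=3 -> covers; best now C (z=3)
  D: rows 8-9 cols 0-1 -> outside (col miss)
  E: rows 3-4 cols 6-7 -> outside (row miss)
Winner: C at z=3

Answer: 3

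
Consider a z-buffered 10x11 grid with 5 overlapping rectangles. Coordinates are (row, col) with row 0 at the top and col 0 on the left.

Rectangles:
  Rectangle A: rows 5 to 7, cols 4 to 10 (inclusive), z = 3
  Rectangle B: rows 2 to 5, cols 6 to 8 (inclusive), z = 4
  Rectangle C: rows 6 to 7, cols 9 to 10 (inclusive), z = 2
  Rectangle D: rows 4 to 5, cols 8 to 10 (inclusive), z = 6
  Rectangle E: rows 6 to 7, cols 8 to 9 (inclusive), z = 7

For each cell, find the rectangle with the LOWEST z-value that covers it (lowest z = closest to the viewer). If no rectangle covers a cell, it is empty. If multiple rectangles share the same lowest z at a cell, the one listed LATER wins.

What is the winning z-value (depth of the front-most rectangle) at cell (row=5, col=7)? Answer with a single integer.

Answer: 3

Derivation:
Check cell (5,7):
  A: rows 5-7 cols 4-10 z=3 -> covers; best now A (z=3)
  B: rows 2-5 cols 6-8 z=4 -> covers; best now A (z=3)
  C: rows 6-7 cols 9-10 -> outside (row miss)
  D: rows 4-5 cols 8-10 -> outside (col miss)
  E: rows 6-7 cols 8-9 -> outside (row miss)
Winner: A at z=3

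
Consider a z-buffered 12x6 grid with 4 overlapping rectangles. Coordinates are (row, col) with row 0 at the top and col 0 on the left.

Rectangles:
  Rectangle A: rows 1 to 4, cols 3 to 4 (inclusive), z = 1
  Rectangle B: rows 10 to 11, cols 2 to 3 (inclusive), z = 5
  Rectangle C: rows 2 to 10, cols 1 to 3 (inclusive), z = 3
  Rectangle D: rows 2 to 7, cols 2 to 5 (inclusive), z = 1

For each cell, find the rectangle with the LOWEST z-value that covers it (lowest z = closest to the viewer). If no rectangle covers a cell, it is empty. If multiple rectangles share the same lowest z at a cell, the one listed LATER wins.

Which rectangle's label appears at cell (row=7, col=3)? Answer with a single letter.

Check cell (7,3):
  A: rows 1-4 cols 3-4 -> outside (row miss)
  B: rows 10-11 cols 2-3 -> outside (row miss)
  C: rows 2-10 cols 1-3 z=3 -> covers; best now C (z=3)
  D: rows 2-7 cols 2-5 z=1 -> covers; best now D (z=1)
Winner: D at z=1

Answer: D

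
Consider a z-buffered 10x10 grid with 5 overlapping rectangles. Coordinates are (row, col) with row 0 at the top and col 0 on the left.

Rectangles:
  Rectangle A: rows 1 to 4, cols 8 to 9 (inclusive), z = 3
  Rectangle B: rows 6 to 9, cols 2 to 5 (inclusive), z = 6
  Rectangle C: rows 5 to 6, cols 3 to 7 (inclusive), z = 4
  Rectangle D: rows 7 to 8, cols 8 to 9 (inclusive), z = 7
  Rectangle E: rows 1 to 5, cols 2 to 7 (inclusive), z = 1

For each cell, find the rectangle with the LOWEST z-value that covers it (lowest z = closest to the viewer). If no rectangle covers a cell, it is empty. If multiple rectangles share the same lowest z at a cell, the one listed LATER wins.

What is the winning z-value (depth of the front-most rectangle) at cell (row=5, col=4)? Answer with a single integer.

Check cell (5,4):
  A: rows 1-4 cols 8-9 -> outside (row miss)
  B: rows 6-9 cols 2-5 -> outside (row miss)
  C: rows 5-6 cols 3-7 z=4 -> covers; best now C (z=4)
  D: rows 7-8 cols 8-9 -> outside (row miss)
  E: rows 1-5 cols 2-7 z=1 -> covers; best now E (z=1)
Winner: E at z=1

Answer: 1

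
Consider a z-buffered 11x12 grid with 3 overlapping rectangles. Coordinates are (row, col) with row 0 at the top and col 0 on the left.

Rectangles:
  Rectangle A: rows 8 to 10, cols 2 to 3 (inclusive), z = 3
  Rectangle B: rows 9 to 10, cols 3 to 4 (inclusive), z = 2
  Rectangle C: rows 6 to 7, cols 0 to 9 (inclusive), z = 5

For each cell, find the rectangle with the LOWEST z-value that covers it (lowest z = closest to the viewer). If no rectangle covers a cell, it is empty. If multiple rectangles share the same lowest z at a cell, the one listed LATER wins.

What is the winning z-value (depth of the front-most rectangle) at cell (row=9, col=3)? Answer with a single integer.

Check cell (9,3):
  A: rows 8-10 cols 2-3 z=3 -> covers; best now A (z=3)
  B: rows 9-10 cols 3-4 z=2 -> covers; best now B (z=2)
  C: rows 6-7 cols 0-9 -> outside (row miss)
Winner: B at z=2

Answer: 2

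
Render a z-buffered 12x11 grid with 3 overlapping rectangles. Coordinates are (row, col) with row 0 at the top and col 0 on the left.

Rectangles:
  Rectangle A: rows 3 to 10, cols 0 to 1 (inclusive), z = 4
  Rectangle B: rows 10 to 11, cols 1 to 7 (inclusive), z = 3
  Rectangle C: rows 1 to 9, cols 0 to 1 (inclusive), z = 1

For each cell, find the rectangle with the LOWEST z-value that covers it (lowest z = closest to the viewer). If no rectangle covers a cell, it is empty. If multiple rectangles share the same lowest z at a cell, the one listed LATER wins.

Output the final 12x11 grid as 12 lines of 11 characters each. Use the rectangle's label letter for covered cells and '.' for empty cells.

...........
CC.........
CC.........
CC.........
CC.........
CC.........
CC.........
CC.........
CC.........
CC.........
ABBBBBBB...
.BBBBBBB...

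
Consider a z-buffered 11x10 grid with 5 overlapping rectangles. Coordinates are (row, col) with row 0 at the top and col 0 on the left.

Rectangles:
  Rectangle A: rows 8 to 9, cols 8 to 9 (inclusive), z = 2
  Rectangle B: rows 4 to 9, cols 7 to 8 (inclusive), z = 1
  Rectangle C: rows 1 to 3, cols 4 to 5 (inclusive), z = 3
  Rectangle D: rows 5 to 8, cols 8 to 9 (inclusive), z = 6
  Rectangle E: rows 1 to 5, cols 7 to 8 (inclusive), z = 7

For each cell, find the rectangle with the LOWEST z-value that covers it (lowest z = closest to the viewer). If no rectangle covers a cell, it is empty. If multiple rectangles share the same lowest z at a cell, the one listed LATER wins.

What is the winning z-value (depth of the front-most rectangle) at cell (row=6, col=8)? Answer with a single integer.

Answer: 1

Derivation:
Check cell (6,8):
  A: rows 8-9 cols 8-9 -> outside (row miss)
  B: rows 4-9 cols 7-8 z=1 -> covers; best now B (z=1)
  C: rows 1-3 cols 4-5 -> outside (row miss)
  D: rows 5-8 cols 8-9 z=6 -> covers; best now B (z=1)
  E: rows 1-5 cols 7-8 -> outside (row miss)
Winner: B at z=1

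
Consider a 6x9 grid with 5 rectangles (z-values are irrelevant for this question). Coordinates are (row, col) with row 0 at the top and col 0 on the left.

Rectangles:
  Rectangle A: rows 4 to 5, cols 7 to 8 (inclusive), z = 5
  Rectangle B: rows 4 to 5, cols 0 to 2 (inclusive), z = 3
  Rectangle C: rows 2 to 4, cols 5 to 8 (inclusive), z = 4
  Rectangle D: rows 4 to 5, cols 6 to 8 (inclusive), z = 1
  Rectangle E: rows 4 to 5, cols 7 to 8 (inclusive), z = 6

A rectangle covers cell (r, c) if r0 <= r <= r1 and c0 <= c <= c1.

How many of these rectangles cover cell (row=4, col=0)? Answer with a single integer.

Check cell (4,0):
  A: rows 4-5 cols 7-8 -> outside (col miss)
  B: rows 4-5 cols 0-2 -> covers
  C: rows 2-4 cols 5-8 -> outside (col miss)
  D: rows 4-5 cols 6-8 -> outside (col miss)
  E: rows 4-5 cols 7-8 -> outside (col miss)
Count covering = 1

Answer: 1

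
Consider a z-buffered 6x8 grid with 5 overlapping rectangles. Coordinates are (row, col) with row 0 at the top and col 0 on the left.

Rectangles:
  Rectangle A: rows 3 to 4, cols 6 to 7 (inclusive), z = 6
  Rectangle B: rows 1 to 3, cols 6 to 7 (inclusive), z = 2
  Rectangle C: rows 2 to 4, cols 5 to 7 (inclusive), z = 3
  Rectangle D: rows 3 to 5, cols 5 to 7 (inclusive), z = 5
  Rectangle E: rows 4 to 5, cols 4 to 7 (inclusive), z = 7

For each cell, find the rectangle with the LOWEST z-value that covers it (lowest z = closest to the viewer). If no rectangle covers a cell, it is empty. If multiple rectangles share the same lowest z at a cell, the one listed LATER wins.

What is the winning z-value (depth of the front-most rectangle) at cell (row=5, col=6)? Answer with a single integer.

Answer: 5

Derivation:
Check cell (5,6):
  A: rows 3-4 cols 6-7 -> outside (row miss)
  B: rows 1-3 cols 6-7 -> outside (row miss)
  C: rows 2-4 cols 5-7 -> outside (row miss)
  D: rows 3-5 cols 5-7 z=5 -> covers; best now D (z=5)
  E: rows 4-5 cols 4-7 z=7 -> covers; best now D (z=5)
Winner: D at z=5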